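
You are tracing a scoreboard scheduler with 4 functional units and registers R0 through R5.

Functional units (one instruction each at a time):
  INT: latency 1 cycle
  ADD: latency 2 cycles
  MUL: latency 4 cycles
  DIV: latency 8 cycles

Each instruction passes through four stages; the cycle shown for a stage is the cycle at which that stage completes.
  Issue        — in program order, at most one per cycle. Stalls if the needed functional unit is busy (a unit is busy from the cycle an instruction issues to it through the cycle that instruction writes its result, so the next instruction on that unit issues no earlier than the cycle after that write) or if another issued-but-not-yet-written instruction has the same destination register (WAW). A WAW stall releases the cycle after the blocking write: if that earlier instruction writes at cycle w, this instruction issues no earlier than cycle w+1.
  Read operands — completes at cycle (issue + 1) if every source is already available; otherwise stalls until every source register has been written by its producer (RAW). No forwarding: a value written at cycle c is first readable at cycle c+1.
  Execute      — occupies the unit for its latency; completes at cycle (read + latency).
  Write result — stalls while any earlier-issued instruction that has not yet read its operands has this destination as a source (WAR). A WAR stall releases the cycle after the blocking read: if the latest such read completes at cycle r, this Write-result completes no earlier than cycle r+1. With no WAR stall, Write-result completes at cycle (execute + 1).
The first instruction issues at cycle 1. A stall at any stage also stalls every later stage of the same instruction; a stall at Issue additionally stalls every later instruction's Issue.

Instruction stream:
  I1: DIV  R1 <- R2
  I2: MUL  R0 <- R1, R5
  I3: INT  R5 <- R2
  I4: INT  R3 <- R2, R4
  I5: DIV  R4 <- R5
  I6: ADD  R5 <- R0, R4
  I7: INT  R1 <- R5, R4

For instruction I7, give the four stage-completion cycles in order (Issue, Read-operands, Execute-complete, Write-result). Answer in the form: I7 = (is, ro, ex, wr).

c1: I1→DIV
c2: I1 RO | I2→MUL
c3: I3→INT
c4: I3 RO
c5: I3 EX
c10: I1 EX
c11: I1 WR R1
c12: I2 RO
c13: I3 WR R5
c14: I4→INT
c15: I4 RO | I5→DIV
c16: I2 EX | I4 EX | I5 RO | I6→ADD
c17: I2 WR R0 | I4 WR R3
c18: I7→INT
c24: I5 EX
c25: I5 WR R4
c26: I6 RO
c28: I6 EX
c29: I6 WR R5
c30: I7 RO
c31: I7 EX
c32: I7 WR R1

I7 = (18, 30, 31, 32)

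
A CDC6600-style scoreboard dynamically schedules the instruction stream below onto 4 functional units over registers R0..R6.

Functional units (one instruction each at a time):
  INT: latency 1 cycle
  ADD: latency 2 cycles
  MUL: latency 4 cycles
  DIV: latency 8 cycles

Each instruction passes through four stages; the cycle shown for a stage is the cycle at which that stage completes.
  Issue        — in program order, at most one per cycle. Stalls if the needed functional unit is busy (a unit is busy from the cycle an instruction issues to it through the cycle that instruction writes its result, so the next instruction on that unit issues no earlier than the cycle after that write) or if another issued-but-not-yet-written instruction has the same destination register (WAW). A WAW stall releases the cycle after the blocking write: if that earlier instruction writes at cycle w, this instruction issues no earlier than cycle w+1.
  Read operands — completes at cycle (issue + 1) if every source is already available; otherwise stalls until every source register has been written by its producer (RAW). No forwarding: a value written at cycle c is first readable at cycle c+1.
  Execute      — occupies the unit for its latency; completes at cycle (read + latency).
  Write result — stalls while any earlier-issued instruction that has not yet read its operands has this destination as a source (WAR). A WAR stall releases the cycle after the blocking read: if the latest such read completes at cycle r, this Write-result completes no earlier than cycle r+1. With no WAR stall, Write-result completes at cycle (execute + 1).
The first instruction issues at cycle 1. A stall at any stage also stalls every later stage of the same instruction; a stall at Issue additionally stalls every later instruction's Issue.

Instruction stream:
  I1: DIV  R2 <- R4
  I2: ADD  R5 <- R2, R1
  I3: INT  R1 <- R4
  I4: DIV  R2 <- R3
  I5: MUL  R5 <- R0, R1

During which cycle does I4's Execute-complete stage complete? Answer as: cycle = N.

cycle = 21

I1: IS=1 RO=2 EX=10 WR=11
I2: IS=2 RO=12 EX=14 WR=15  [RAW R2: wait I1 write@11]
I3: IS=3 RO=4 EX=5 WR=13  [WAR R1: wait I2 read@12]
I4: IS=12 RO=13 EX=21 WR=22  [struct: DIV busy until I1 writes@11]
I5: IS=16 RO=17 EX=21 WR=22  [WAW R5: wait I2 write@15]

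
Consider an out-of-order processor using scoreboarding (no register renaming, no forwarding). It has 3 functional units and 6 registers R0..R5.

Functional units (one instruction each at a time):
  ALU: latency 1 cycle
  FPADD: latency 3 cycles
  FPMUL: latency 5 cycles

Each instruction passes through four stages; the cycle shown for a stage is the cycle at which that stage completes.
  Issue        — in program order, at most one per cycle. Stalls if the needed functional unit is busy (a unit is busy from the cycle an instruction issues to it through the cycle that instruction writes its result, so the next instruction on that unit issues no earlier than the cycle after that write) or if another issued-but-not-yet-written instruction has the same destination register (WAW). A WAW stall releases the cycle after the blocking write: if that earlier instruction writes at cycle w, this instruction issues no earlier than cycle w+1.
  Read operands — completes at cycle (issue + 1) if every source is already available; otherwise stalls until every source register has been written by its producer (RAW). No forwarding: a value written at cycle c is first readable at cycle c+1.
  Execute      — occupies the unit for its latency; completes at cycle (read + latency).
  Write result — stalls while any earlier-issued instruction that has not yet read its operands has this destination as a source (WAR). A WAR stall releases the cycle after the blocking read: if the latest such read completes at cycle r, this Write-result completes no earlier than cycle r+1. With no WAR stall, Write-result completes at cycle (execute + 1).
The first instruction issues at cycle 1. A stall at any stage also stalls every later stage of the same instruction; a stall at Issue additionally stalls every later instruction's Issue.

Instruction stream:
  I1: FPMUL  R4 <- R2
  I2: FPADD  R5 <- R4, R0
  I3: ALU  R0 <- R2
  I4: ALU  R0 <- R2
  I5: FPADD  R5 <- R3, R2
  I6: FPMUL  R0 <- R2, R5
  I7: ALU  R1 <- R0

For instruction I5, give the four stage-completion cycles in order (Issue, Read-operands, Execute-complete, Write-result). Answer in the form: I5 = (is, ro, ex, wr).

I5 = (14, 15, 18, 19)

[1] I1 dispatched to FPMUL
[2] I1 operands ready | I2 dispatched to FPADD
[3] I3 dispatched to ALU
[4] I3 operands ready
[5] I3 complete
[7] I1 complete
[8] R4←I1
[9] I2 operands ready
[10] R0←I3
[11] I4 dispatched to ALU
[12] I2 complete | I4 operands ready
[13] R5←I2 | I4 complete
[14] R0←I4 | I5 dispatched to FPADD
[15] I5 operands ready | I6 dispatched to FPMUL
[16] I7 dispatched to ALU
[18] I5 complete
[19] R5←I5
[20] I6 operands ready
[25] I6 complete
[26] R0←I6
[27] I7 operands ready
[28] I7 complete
[29] R1←I7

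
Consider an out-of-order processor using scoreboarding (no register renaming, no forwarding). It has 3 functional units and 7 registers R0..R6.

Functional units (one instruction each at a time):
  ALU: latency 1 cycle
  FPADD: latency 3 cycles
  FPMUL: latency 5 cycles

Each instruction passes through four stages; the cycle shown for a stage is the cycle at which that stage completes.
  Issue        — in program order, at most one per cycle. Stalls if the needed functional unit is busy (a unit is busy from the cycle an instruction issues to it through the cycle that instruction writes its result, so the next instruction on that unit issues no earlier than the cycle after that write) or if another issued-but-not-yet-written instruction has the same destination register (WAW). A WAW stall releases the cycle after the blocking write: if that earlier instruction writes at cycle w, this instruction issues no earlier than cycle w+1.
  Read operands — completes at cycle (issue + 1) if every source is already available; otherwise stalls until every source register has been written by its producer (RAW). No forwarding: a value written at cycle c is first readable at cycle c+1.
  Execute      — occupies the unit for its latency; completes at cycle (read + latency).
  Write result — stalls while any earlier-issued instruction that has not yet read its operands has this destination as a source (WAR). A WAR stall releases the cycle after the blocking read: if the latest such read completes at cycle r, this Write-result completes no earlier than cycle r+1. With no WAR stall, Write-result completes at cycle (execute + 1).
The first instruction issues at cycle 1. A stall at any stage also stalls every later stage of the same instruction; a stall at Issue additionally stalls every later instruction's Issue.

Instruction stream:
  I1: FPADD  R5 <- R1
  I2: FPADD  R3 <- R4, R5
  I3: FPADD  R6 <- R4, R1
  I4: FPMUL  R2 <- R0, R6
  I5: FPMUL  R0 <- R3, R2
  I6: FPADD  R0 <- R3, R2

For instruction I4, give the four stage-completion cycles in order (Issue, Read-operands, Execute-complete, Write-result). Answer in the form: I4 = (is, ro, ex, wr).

I4 = (14, 19, 24, 25)

[1] I1 dispatched to FPADD
[2] I1 operands ready
[5] I1 complete
[6] R5←I1
[7] I2 dispatched to FPADD
[8] I2 operands ready
[11] I2 complete
[12] R3←I2
[13] I3 dispatched to FPADD
[14] I3 operands ready | I4 dispatched to FPMUL
[17] I3 complete
[18] R6←I3
[19] I4 operands ready
[24] I4 complete
[25] R2←I4
[26] I5 dispatched to FPMUL
[27] I5 operands ready
[32] I5 complete
[33] R0←I5
[34] I6 dispatched to FPADD
[35] I6 operands ready
[38] I6 complete
[39] R0←I6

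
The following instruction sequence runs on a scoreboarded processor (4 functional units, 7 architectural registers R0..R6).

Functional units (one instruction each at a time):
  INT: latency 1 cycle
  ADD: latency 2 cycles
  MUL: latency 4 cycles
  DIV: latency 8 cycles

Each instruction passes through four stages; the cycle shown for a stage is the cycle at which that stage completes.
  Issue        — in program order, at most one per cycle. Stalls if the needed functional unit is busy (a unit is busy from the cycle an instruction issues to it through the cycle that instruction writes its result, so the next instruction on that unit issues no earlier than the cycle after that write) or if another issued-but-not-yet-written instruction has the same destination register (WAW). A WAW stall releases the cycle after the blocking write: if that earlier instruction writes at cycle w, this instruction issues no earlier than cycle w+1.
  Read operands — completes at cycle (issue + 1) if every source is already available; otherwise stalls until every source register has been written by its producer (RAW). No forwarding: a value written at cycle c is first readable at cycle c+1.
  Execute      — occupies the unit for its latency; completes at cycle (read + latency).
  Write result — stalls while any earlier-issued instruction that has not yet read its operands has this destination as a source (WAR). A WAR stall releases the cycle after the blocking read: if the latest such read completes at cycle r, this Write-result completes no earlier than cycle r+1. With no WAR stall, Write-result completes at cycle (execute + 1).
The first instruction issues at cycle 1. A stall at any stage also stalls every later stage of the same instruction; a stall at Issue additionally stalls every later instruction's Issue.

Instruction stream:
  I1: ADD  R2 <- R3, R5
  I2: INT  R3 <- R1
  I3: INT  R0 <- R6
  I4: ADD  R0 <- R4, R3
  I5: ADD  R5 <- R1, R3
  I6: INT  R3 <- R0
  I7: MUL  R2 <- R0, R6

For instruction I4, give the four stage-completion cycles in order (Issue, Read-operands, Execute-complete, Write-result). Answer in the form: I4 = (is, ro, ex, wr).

I4 = (10, 11, 13, 14)

cycle 1: issue I1 (ADD)
cycle 2: I1 read-ops · issue I2 (INT)
cycle 3: I2 read-ops
cycle 4: I1 finished on ADD · I2 finished on INT
cycle 5: I1→R2 · I2→R3
cycle 6: issue I3 (INT)
cycle 7: I3 read-ops
cycle 8: I3 finished on INT
cycle 9: I3→R0
cycle 10: issue I4 (ADD)
cycle 11: I4 read-ops
cycle 13: I4 finished on ADD
cycle 14: I4→R0
cycle 15: issue I5 (ADD)
cycle 16: I5 read-ops · issue I6 (INT)
cycle 17: I6 read-ops · issue I7 (MUL)
cycle 18: I5 finished on ADD · I6 finished on INT · I7 read-ops
cycle 19: I5→R5 · I6→R3
cycle 22: I7 finished on MUL
cycle 23: I7→R2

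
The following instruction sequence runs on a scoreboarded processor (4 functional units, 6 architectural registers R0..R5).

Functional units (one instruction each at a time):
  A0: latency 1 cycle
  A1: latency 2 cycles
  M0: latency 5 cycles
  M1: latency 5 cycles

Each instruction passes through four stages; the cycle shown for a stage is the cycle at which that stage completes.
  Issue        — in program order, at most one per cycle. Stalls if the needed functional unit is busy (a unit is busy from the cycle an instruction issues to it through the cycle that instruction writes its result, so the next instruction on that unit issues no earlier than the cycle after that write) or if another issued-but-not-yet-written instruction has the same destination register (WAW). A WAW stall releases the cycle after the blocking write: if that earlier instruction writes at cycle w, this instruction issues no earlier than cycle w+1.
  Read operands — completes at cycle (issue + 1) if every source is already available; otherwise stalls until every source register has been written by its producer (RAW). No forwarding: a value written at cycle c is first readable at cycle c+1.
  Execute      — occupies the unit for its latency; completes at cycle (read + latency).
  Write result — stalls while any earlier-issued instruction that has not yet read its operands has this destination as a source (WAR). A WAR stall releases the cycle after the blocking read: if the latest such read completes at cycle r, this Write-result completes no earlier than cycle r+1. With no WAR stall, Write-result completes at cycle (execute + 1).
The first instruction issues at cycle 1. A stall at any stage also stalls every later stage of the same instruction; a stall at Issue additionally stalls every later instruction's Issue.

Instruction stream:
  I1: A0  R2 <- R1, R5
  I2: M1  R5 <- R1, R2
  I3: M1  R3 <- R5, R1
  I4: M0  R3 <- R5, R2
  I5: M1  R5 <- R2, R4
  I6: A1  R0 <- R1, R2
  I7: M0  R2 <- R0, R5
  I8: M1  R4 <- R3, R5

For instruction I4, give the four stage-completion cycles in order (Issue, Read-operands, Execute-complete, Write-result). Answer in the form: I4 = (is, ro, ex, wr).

t=1  I1 dispatched to A0
t=2  I1 operands ready, I2 dispatched to M1
t=3  I1 complete
t=4  R2←I1
t=5  I2 operands ready
t=10  I2 complete
t=11  R5←I2
t=12  I3 dispatched to M1
t=13  I3 operands ready
t=18  I3 complete
t=19  R3←I3
t=20  I4 dispatched to M0
t=21  I4 operands ready, I5 dispatched to M1
t=22  I5 operands ready, I6 dispatched to A1
t=23  I6 operands ready
t=25  I6 complete
t=26  I4 complete, R0←I6
t=27  R3←I4, I5 complete
t=28  R5←I5, I7 dispatched to M0
t=29  I7 operands ready, I8 dispatched to M1
t=30  I8 operands ready
t=34  I7 complete
t=35  R2←I7, I8 complete
t=36  R4←I8

I4 = (20, 21, 26, 27)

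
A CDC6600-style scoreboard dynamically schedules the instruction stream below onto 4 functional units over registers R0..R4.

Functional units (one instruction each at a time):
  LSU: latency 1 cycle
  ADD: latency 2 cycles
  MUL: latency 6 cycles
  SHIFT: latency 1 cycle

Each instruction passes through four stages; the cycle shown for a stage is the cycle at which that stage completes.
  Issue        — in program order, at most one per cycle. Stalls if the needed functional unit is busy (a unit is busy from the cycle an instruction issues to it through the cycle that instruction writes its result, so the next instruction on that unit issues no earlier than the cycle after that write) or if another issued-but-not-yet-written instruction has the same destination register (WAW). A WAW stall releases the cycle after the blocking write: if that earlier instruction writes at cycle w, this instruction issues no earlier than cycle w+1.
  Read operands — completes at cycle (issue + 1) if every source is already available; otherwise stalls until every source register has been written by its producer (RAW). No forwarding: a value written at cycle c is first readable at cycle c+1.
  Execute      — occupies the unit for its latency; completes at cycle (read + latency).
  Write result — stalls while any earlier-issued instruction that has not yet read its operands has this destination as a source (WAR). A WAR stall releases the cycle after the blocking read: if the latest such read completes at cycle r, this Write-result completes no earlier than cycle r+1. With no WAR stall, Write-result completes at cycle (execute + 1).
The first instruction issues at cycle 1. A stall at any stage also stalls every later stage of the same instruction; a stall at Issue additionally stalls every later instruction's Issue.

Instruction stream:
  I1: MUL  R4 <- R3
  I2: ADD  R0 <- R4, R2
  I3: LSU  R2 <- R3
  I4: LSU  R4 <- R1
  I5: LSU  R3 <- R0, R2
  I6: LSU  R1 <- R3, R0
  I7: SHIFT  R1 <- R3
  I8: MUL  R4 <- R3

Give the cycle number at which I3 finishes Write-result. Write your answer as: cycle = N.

1) issue 1, read 2, done 8, write 9
2) issue 2, read 10, done 12, write 13  <RAW R4: wait I1 write@9>
3) issue 3, read 4, done 5, write 11  <WAR R2: wait I2 read@10>
4) issue 12, read 13, done 14, write 15  <struct: LSU busy until I3 writes@11>
5) issue 16, read 17, done 18, write 19  <struct: LSU busy until I4 writes@15>
6) issue 20, read 21, done 22, write 23  <struct: LSU busy until I5 writes@19>
7) issue 24, read 25, done 26, write 27  <WAW R1: wait I6 write@23>
8) issue 25, read 26, done 32, write 33

cycle = 11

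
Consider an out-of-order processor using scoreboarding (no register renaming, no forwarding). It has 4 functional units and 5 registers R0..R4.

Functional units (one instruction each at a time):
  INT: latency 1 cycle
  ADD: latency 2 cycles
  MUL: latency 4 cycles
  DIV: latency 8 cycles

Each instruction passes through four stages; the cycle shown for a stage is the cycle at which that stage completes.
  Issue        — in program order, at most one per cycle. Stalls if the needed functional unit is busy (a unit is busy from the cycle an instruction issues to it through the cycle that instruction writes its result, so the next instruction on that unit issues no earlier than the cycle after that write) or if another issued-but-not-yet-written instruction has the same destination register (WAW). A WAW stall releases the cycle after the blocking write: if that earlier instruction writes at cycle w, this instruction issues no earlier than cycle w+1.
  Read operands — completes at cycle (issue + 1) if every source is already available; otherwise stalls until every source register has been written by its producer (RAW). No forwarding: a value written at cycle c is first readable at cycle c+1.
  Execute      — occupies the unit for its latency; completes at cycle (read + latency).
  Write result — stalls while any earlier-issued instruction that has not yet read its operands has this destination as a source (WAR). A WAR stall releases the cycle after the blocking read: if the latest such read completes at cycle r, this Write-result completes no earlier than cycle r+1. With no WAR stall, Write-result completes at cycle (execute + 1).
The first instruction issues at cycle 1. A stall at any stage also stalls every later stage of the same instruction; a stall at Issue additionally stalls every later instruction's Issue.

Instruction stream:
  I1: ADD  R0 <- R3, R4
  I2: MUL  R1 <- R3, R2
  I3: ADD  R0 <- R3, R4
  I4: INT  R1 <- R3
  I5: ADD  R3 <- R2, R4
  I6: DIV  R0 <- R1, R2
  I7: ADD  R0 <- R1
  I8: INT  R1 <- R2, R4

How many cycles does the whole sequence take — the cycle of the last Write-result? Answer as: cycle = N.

cycle = 27

c1: issue I1 (ADD)
c2: I1 read-ops | issue I2 (MUL)
c3: I2 read-ops
c4: I1 finished on ADD
c5: I1→R0
c6: issue I3 (ADD)
c7: I2 finished on MUL | I3 read-ops
c8: I2→R1
c9: I3 finished on ADD | issue I4 (INT)
c10: I3→R0 | I4 read-ops
c11: I4 finished on INT | issue I5 (ADD)
c12: I4→R1 | I5 read-ops | issue I6 (DIV)
c13: I6 read-ops
c14: I5 finished on ADD
c15: I5→R3
c21: I6 finished on DIV
c22: I6→R0
c23: issue I7 (ADD)
c24: I7 read-ops | issue I8 (INT)
c25: I8 read-ops
c26: I7 finished on ADD | I8 finished on INT
c27: I7→R0 | I8→R1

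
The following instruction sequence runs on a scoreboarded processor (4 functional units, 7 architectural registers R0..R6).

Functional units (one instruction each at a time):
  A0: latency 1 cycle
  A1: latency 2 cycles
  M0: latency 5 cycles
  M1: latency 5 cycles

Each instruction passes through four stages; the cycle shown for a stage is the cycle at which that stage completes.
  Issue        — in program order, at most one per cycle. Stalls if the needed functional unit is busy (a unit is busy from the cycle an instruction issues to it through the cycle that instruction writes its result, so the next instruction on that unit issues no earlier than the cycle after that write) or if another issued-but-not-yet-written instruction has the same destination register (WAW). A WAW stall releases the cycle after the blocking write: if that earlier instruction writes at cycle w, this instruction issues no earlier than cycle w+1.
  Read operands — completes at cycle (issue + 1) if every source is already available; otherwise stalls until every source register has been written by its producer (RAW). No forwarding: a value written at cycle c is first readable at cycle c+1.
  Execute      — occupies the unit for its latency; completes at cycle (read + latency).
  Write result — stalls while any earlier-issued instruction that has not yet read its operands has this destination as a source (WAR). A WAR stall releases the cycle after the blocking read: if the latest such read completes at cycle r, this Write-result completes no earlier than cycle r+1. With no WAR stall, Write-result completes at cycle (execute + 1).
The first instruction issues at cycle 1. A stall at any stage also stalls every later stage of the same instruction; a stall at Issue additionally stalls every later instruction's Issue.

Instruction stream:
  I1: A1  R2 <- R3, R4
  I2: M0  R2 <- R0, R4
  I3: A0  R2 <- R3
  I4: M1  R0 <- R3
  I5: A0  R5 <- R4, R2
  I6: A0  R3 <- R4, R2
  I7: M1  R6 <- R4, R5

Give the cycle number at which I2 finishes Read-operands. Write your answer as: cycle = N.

I1 -> (1, 2, 4, 5)
I2 -> (6, 7, 12, 13)  // WAW R2: wait I1 write@5
I3 -> (14, 15, 16, 17)  // WAW R2: wait I2 write@13
I4 -> (15, 16, 21, 22)
I5 -> (18, 19, 20, 21)  // struct: A0 busy until I3 writes@17
I6 -> (22, 23, 24, 25)  // struct: A0 busy until I5 writes@21
I7 -> (23, 24, 29, 30)

cycle = 7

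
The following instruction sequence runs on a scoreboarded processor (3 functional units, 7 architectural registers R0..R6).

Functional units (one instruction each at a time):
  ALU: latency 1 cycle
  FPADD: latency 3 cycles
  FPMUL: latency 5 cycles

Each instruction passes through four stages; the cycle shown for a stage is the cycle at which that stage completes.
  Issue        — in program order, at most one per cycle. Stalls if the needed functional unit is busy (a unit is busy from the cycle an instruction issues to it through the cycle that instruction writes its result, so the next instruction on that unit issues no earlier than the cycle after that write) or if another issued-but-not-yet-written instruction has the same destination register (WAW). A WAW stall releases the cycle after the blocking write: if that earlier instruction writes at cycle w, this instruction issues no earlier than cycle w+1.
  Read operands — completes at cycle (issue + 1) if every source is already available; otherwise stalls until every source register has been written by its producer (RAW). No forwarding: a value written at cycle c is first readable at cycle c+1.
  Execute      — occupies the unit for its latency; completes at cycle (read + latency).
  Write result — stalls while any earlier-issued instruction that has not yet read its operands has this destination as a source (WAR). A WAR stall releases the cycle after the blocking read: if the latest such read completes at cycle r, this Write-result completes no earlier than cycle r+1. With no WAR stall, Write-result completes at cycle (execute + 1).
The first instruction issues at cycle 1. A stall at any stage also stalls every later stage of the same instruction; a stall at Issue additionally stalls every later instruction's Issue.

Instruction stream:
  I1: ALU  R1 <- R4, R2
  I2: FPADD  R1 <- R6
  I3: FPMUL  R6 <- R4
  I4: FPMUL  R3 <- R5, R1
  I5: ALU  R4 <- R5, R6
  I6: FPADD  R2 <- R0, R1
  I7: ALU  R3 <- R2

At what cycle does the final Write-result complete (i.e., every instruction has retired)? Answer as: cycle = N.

I1: IS=1 RO=2 EX=3 WR=4
I2: IS=5 RO=6 EX=9 WR=10  [WAW R1: wait I1 write@4]
I3: IS=6 RO=7 EX=12 WR=13
I4: IS=14 RO=15 EX=20 WR=21  [struct: FPMUL busy until I3 writes@13]
I5: IS=15 RO=16 EX=17 WR=18
I6: IS=16 RO=17 EX=20 WR=21
I7: IS=22 RO=23 EX=24 WR=25  [WAW R3: wait I4 write@21]

cycle = 25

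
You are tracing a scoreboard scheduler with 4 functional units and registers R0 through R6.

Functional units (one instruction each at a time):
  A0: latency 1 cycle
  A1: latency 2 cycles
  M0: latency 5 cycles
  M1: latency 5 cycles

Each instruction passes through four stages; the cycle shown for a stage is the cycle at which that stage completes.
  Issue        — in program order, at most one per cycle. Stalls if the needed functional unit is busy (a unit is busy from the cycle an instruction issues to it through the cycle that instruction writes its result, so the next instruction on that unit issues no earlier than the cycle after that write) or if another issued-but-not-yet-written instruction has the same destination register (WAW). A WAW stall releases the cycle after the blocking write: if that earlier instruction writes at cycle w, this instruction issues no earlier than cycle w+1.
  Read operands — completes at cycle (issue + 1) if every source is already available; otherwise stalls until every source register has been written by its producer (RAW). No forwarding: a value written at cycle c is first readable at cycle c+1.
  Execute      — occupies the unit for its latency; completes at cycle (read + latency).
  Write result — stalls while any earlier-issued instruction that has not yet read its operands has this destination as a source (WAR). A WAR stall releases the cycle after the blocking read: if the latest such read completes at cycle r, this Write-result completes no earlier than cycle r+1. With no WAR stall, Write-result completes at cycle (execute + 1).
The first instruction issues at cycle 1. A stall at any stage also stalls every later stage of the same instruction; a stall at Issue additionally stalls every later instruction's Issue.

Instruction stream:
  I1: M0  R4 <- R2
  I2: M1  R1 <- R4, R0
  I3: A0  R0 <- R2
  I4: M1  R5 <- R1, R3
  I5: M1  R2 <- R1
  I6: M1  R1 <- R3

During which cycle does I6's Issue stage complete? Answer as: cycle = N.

  I1 | 1 | 2 | 7 | 8
  I2 | 2 | 9 | 14 | 15   RAW R4: wait I1 write@8
  I3 | 3 | 4 | 5 | 10   WAR R0: wait I2 read@9
  I4 | 16 | 17 | 22 | 23   struct: M1 busy until I2 writes@15
  I5 | 24 | 25 | 30 | 31   struct: M1 busy until I4 writes@23
  I6 | 32 | 33 | 38 | 39   struct: M1 busy until I5 writes@31

cycle = 32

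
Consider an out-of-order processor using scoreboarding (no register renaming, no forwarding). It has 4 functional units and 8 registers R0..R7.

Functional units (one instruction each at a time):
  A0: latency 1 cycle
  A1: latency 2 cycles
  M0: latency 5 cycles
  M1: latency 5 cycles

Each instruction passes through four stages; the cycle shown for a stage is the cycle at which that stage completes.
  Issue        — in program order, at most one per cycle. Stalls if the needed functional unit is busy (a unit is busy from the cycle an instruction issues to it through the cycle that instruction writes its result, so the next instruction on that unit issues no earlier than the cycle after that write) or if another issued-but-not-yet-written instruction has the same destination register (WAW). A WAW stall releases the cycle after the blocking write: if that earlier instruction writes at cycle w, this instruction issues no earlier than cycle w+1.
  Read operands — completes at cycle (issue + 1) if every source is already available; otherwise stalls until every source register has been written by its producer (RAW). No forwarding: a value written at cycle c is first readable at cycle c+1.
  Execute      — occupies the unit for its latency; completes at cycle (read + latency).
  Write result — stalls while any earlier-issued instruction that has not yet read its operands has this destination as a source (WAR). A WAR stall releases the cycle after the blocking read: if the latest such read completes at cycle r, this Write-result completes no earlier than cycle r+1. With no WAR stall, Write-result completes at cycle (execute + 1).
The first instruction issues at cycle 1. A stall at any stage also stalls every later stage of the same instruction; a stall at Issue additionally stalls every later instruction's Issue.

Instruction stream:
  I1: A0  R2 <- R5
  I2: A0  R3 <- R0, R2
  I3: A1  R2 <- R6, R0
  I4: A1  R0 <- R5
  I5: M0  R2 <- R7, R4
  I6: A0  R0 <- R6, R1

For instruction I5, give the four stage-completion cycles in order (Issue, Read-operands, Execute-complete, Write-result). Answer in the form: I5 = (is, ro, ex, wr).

c1: I1→A0
c2: I1 RO
c3: I1 EX
c4: I1 WR R2
c5: I2→A0
c6: I2 RO, I3→A1
c7: I2 EX, I3 RO
c8: I2 WR R3
c9: I3 EX
c10: I3 WR R2
c11: I4→A1
c12: I4 RO, I5→M0
c13: I5 RO
c14: I4 EX
c15: I4 WR R0
c16: I6→A0
c17: I6 RO
c18: I5 EX, I6 EX
c19: I5 WR R2, I6 WR R0

I5 = (12, 13, 18, 19)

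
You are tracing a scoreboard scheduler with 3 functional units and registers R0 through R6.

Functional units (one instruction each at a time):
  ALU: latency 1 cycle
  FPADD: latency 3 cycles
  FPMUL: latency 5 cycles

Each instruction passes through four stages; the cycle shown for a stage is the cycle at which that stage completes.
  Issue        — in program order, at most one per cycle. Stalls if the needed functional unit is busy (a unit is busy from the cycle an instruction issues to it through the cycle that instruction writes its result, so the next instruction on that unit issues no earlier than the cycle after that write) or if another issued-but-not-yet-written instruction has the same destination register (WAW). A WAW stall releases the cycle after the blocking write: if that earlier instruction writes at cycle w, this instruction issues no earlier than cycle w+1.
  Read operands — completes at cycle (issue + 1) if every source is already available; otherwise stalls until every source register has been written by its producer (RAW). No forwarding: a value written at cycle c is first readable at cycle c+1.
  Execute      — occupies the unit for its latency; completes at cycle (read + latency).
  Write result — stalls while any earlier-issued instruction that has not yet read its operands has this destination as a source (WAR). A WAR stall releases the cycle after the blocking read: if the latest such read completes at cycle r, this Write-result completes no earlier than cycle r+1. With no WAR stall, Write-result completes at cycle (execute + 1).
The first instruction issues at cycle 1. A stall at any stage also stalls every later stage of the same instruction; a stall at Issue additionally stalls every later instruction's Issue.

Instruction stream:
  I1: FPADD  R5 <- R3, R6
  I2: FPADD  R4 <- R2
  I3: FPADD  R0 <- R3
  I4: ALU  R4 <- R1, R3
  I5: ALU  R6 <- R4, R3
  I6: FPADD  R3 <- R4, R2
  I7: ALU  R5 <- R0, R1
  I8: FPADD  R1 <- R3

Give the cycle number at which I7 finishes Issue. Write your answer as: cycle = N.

cycle 1: I1 dispatched to FPADD
cycle 2: I1 operands ready
cycle 5: I1 complete
cycle 6: R5←I1
cycle 7: I2 dispatched to FPADD
cycle 8: I2 operands ready
cycle 11: I2 complete
cycle 12: R4←I2
cycle 13: I3 dispatched to FPADD
cycle 14: I3 operands ready; I4 dispatched to ALU
cycle 15: I4 operands ready
cycle 16: I4 complete
cycle 17: I3 complete; R4←I4
cycle 18: R0←I3; I5 dispatched to ALU
cycle 19: I5 operands ready; I6 dispatched to FPADD
cycle 20: I5 complete; I6 operands ready
cycle 21: R6←I5
cycle 22: I7 dispatched to ALU
cycle 23: I6 complete; I7 operands ready
cycle 24: R3←I6; I7 complete
cycle 25: R5←I7; I8 dispatched to FPADD
cycle 26: I8 operands ready
cycle 29: I8 complete
cycle 30: R1←I8

cycle = 22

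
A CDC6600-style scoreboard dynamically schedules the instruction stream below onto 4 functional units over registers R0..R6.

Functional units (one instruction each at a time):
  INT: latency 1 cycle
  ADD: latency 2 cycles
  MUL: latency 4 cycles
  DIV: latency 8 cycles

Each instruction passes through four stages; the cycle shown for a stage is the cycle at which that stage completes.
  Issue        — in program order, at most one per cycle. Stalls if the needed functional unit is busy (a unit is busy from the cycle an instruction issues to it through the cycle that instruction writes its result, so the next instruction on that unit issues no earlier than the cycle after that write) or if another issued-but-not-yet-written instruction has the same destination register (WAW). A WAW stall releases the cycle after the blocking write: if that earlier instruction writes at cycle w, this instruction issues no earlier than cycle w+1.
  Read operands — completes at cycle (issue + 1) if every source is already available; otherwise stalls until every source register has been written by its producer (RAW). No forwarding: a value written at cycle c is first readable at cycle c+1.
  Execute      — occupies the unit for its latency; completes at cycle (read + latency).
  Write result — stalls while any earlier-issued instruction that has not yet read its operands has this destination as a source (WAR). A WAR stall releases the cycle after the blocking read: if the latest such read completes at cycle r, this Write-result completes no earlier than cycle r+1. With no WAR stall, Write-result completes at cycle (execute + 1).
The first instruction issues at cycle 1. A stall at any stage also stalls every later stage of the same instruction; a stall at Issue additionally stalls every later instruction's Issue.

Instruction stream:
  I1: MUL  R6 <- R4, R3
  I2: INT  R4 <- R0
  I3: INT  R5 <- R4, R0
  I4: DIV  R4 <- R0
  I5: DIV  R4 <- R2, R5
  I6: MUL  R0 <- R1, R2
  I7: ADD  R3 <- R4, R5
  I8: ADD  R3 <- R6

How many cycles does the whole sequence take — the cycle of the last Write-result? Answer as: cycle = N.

cycle = 37

c1: I1→MUL
c2: I1 RO | I2→INT
c3: I2 RO
c4: I2 EX
c5: I2 WR R4
c6: I1 EX | I3→INT
c7: I1 WR R6 | I3 RO | I4→DIV
c8: I3 EX | I4 RO
c9: I3 WR R5
c16: I4 EX
c17: I4 WR R4
c18: I5→DIV
c19: I5 RO | I6→MUL
c20: I6 RO | I7→ADD
c24: I6 EX
c25: I6 WR R0
c27: I5 EX
c28: I5 WR R4
c29: I7 RO
c31: I7 EX
c32: I7 WR R3
c33: I8→ADD
c34: I8 RO
c36: I8 EX
c37: I8 WR R3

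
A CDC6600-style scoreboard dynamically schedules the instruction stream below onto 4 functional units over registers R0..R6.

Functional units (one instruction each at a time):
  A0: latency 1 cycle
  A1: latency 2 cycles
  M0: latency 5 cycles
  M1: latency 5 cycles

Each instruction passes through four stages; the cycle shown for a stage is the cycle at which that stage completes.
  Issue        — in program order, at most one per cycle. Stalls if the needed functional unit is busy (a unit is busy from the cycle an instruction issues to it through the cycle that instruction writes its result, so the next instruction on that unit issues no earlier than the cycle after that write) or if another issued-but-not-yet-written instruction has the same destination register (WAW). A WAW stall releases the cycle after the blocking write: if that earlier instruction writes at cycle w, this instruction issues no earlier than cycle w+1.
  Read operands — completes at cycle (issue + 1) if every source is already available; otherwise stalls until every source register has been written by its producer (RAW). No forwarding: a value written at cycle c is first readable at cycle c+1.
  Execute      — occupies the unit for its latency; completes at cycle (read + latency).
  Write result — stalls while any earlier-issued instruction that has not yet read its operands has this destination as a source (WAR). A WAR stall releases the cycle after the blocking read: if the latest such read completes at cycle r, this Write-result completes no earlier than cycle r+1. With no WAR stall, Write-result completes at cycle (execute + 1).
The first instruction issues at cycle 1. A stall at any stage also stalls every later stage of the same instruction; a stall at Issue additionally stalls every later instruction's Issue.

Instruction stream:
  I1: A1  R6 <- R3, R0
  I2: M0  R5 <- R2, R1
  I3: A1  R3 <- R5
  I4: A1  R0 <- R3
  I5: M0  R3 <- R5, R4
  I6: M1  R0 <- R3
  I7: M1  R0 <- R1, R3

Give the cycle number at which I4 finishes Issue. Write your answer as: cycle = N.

cycle = 14

I1 -> (1, 2, 4, 5)
I2 -> (2, 3, 8, 9)
I3 -> (6, 10, 12, 13)  // struct: A1 busy until I1 writes@5, RAW R5: wait I2 write@9
I4 -> (14, 15, 17, 18)  // struct: A1 busy until I3 writes@13
I5 -> (15, 16, 21, 22)
I6 -> (19, 23, 28, 29)  // WAW R0: wait I4 write@18, RAW R3: wait I5 write@22
I7 -> (30, 31, 36, 37)  // struct: M1 busy until I6 writes@29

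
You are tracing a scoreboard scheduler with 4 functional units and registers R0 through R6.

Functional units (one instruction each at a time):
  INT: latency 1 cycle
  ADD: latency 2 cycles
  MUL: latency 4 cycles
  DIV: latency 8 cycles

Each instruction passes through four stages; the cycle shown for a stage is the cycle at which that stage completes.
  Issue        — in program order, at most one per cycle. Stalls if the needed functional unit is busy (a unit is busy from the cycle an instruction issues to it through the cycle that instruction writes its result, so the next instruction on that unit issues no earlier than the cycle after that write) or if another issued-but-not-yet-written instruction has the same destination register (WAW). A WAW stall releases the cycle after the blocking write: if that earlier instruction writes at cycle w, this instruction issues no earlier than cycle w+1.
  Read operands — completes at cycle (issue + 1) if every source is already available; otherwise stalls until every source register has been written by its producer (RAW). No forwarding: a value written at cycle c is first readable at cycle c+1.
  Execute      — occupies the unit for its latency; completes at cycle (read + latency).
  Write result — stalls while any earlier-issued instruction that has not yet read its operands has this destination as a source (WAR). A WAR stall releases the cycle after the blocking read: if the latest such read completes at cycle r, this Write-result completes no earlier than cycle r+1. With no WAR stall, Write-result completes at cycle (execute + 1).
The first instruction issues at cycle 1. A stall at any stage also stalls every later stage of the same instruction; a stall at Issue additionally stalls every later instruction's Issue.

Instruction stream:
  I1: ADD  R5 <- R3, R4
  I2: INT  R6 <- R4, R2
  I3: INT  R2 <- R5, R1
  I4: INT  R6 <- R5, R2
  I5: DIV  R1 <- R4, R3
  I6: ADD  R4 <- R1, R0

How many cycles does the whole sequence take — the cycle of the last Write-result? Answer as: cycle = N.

cycle = 25

cycle 1: I1→ADD
cycle 2: I1 RO; I2→INT
cycle 3: I2 RO
cycle 4: I1 EX; I2 EX
cycle 5: I1 WR R5; I2 WR R6
cycle 6: I3→INT
cycle 7: I3 RO
cycle 8: I3 EX
cycle 9: I3 WR R2
cycle 10: I4→INT
cycle 11: I4 RO; I5→DIV
cycle 12: I4 EX; I5 RO; I6→ADD
cycle 13: I4 WR R6
cycle 20: I5 EX
cycle 21: I5 WR R1
cycle 22: I6 RO
cycle 24: I6 EX
cycle 25: I6 WR R4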